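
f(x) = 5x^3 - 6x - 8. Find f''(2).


First derivative:
f'(x) = 15x^2 - 6
Second derivative:
f''(x) = 30x
Substitute x = 2:
f''(2) = 30 * 2 + 0
= 60 + 0
= 60

60


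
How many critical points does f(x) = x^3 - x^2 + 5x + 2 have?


Find where f'(x) = 0:
f(x) = x^3 - x^2 + 5x + 2
f'(x) = 3x^2 - 2x + 5
This is a quadratic in x. Use the discriminant to count real roots.
Discriminant = (-2)^2 - 4 * 3 * 5
= 4 - 60
= -56
Since discriminant < 0, f'(x) = 0 has no real solutions.
Number of critical points: 0

0


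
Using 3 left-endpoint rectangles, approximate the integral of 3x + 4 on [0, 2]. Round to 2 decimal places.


Left Riemann sum uses left endpoints of each subinterval.
Interval: [0, 2], n = 3
dx = (2 - 0) / 3 = 2/3
Left endpoints: [0, 2/3, 4/3]
f values: [4, 6, 8]
Sum = dx * (sum of f values)
= 2/3 * 18
= 12 = 12.00

12.00


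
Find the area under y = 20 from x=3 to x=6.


The area under a constant function y = 20 is a rectangle.
Width = 6 - 3 = 3
Height = 20
Area = width * height
= 3 * 20
= 60

60


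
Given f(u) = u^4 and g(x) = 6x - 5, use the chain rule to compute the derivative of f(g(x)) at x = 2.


Using the chain rule: (f(g(x)))' = f'(g(x)) * g'(x)
First, find g(2):
g(2) = 6 * 2 - 5 = 7
Next, f'(u) = 4u^3
And g'(x) = 6
So f'(g(2)) * g'(2)
= 4 * 7^3 * 6
= 4 * 343 * 6
= 8232

8232


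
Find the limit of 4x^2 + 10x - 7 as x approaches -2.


Since polynomials are continuous, we use direct substitution.
lim(x->-2) of 4x^2 + 10x - 7
= 4 * (-2)^2 + 10 * (-2) - 7
= 16 - 20 - 7
= -11

-11


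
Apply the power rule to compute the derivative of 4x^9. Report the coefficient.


We apply the power rule: d/dx [ax^n] = a*n * x^(n-1)
d/dx [4x^9]
= 4 * 9 * x^(9-1)
= 36x^8
The coefficient is 36

36


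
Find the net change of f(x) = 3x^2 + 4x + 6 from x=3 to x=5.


Net change = f(b) - f(a)
f(x) = 3x^2 + 4x + 6
Compute f(5):
f(5) = 3 * 5^2 + 4 * 5 + 6
= 75 + 20 + 6
= 101
Compute f(3):
f(3) = 3 * 3^2 + 4 * 3 + 6
= 27 + 12 + 6
= 45
Net change = 101 - 45 = 56

56


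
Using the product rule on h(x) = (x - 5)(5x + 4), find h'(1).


Let u(x) = x - 5 and v(x) = 5x + 4
u'(x) = 1
v'(x) = 5
Product rule: h'(x) = u'(x)*v(x) + u(x)*v'(x)
= 1 * (5x + 4) + (x - 5) * 5
At x = 1:
u(1) = 1 * 1 - 5 = -4
v(1) = 5 * 1 + 4 = 9
h'(1) = 1 * 9 + (-4) * 5
= 9 - 20
= -11

-11


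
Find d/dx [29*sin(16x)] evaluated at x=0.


Apply the chain rule to differentiate 29*sin(16x):
d/dx [29*sin(16x)]
= 29 * cos(16x) * d/dx(16x)
= 29 * 16 * cos(16x)
= 464 * cos(16x)
Evaluate at x = 0:
= 464 * cos(0)
= 464 * 1
= 464

464


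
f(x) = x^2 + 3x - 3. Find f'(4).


Differentiate term by term using power and sum rules:
f(x) = x^2 + 3x - 3
f'(x) = 2x + 3
Substitute x = 4:
f'(4) = 2 * 4 + 3
= 8 + 3
= 11

11


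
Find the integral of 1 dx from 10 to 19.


The integral of a constant k over [a, b] equals k * (b - a).
integral from 10 to 19 of 1 dx
= 1 * (19 - 10)
= 1 * 9
= 9

9


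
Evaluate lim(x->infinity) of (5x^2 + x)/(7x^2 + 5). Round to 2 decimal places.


For limits at infinity with equal-degree polynomials,
we compare leading coefficients.
Numerator leading term: 5x^2
Denominator leading term: 7x^2
Divide both by x^2:
lim = (5 + 1/x) / (7 + 5/x^2)
As x -> infinity, the 1/x and 1/x^2 terms vanish:
= 5/7 ≈ 0.71

0.71


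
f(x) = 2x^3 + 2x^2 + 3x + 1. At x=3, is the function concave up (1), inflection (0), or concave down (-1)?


Concavity is determined by the sign of f''(x).
f(x) = 2x^3 + 2x^2 + 3x + 1
f'(x) = 6x^2 + 4x + 3
f''(x) = 12x + 4
f''(3) = 12 * 3 + 4
= 36 + 4
= 40
Since f''(3) > 0, the function is concave up (1)

1


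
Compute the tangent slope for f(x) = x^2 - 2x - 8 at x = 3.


The slope of the tangent line equals f'(x) at the point.
f(x) = x^2 - 2x - 8
f'(x) = 2x - 2
At x = 3:
f'(3) = 2 * 3 - 2
= 6 - 2
= 4

4


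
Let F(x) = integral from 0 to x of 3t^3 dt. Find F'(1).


By the Fundamental Theorem of Calculus (Part 1):
If F(x) = integral from 0 to x of f(t) dt, then F'(x) = f(x)
Here f(t) = 3t^3
So F'(x) = 3x^3
Evaluate at x = 1:
F'(1) = 3 * 1^3
= 3 * 1
= 3

3


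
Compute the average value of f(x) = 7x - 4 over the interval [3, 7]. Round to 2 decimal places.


Average value = 1/(b-a) * integral from a to b of f(x) dx
First compute the integral of 7x - 4:
F(x) = (7/2)x^2 - 4x
F(7) = 7/2 * 49 - 4 * 7 = 287/2
F(3) = 7/2 * 9 - 4 * 3 = 39/2
Integral = 287/2 - 39/2 = 124
Average = 124 / (7 - 3) = 124 / 4
= 31 = 31.00

31.00


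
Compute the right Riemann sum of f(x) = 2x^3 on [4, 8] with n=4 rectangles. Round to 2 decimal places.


Right Riemann sum uses right endpoints of each subinterval.
Interval: [4, 8], n = 4
dx = (8 - 4) / 4 = 1
Right endpoints: [5, 6, 7, 8]
f values: [250, 432, 686, 1024]
Sum = dx * (sum of f values)
= 1 * 2392
= 2392 = 2392.00

2392.00


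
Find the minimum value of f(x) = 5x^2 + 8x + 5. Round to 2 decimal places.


For a quadratic f(x) = ax^2 + bx + c with a > 0, the minimum is at the vertex.
Vertex x-coordinate: x = -b/(2a)
x = -(8) / (2 * 5)
x = -8/10 = -4/5
Substitute back to find the minimum value:
f(-4/5) = 5 * (-4/5)^2 + 8 * (-4/5) + 5
= 16/5 - 32/5 + 5
= 9/5 = 1.80

1.80


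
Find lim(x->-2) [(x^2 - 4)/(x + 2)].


Direct substitution gives 0/0, so we factor the numerator.
Factor: (x^2 - 4) = (x + 2)(x - 2)
Cancel the common factor (x + 2):
(x^2 - 4)/(x + 2) = (x - 2)
Now substitute x = -2:
= (-2) - (2) = -4

-4


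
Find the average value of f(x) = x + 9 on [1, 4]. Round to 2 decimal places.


Average value = 1/(b-a) * integral from a to b of f(x) dx
First compute the integral of x + 9:
F(x) = (1/2)x^2 + 9x
F(4) = 1/2 * 16 + 9 * 4 = 44
F(1) = 1/2 * 1 + 9 * 1 = 19/2
Integral = 44 - 19/2 = 69/2
Average = (69/2) / (4 - 1) = (69/2) / 3
= 23/2 = 11.50

11.50


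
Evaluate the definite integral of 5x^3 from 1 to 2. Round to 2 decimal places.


Find the antiderivative of 5x^3:
F(x) = 5/4 * x^4
Apply the Fundamental Theorem of Calculus:
F(2) - F(1)
= 5/4 * 2^4 - 5/4 * 1^4
= 5/4 * (16 - 1)
= 5/4 * 15
= 75/4 = 18.75

18.75


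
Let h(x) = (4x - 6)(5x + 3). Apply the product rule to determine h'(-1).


Let u(x) = 4x - 6 and v(x) = 5x + 3
u'(x) = 4
v'(x) = 5
Product rule: h'(x) = u'(x)*v(x) + u(x)*v'(x)
= 4 * (5x + 3) + (4x - 6) * 5
At x = -1:
u(-1) = 4 * (-1) - 6 = -10
v(-1) = 5 * (-1) + 3 = -2
h'(-1) = 4 * (-2) + (-10) * 5
= -8 - 50
= -58

-58


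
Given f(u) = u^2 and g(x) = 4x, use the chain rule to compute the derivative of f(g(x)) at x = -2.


Using the chain rule: (f(g(x)))' = f'(g(x)) * g'(x)
First, find g(-2):
g(-2) = 4 * (-2) + 0 = -8
Next, f'(u) = 2u
And g'(x) = 4
So f'(g(-2)) * g'(-2)
= 2 * (-8) * 4
= -64

-64


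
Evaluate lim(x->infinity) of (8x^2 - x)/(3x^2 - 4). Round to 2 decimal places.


For limits at infinity with equal-degree polynomials,
we compare leading coefficients.
Numerator leading term: 8x^2
Denominator leading term: 3x^2
Divide both by x^2:
lim = (8 - 1/x) / (3 - 4/x^2)
As x -> infinity, the 1/x and 1/x^2 terms vanish:
= 8/3 ≈ 2.67

2.67


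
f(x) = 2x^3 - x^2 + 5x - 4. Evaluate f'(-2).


Differentiate f(x) = 2x^3 - x^2 + 5x - 4 term by term:
f'(x) = 6x^2 - 2x + 5
Substitute x = -2:
f'(-2) = 6 * (-2)^2 - 2 * (-2) + 5
= 24 + 4 + 5
= 33

33


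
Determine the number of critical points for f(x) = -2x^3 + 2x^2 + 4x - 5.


Find where f'(x) = 0:
f(x) = -2x^3 + 2x^2 + 4x - 5
f'(x) = -6x^2 + 4x + 4
This is a quadratic in x. Use the discriminant to count real roots.
Discriminant = (4)^2 - 4 * (-6) * 4
= 16 - (-96)
= 112
Since discriminant > 0, f'(x) = 0 has 2 real solutions.
Number of critical points: 2

2


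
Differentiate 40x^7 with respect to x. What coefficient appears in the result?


We apply the power rule: d/dx [ax^n] = a*n * x^(n-1)
d/dx [40x^7]
= 40 * 7 * x^(7-1)
= 280x^6
The coefficient is 280

280


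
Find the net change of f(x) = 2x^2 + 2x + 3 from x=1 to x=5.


Net change = f(b) - f(a)
f(x) = 2x^2 + 2x + 3
Compute f(5):
f(5) = 2 * 5^2 + 2 * 5 + 3
= 50 + 10 + 3
= 63
Compute f(1):
f(1) = 2 * 1^2 + 2 * 1 + 3
= 2 + 2 + 3
= 7
Net change = 63 - 7 = 56

56


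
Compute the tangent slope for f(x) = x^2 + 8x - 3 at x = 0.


The slope of the tangent line equals f'(x) at the point.
f(x) = x^2 + 8x - 3
f'(x) = 2x + 8
At x = 0:
f'(0) = 2 * 0 + 8
= 0 + 8
= 8

8


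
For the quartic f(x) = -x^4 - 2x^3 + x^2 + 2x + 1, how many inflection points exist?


Inflection points occur where f''(x) = 0 and concavity changes.
f(x) = -x^4 - 2x^3 + x^2 + 2x + 1
f'(x) = -4x^3 - 6x^2 + 2x + 2
f''(x) = -12x^2 - 12x + 2
This is a quadratic in x. Use the discriminant to count real roots.
Discriminant = (-12)^2 - 4 * (-12) * 2
= 144 - (-96)
= 240
Since discriminant > 0, f''(x) = 0 has 2 distinct real solutions.
A quadratic with two distinct real roots changes sign at each root, so concavity changes at both.
Number of inflection points: 2

2


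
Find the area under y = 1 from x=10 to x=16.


The area under a constant function y = 1 is a rectangle.
Width = 16 - 10 = 6
Height = 1
Area = width * height
= 6 * 1
= 6

6


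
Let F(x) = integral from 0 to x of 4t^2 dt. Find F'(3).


By the Fundamental Theorem of Calculus (Part 1):
If F(x) = integral from 0 to x of f(t) dt, then F'(x) = f(x)
Here f(t) = 4t^2
So F'(x) = 4x^2
Evaluate at x = 3:
F'(3) = 4 * 3^2
= 4 * 9
= 36

36


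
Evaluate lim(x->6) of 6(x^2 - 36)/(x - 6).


Direct substitution gives 0/0, so we factor the numerator.
Factor: 6(x^2 - 36) = 6 * (x - 6)(x + 6)
Cancel the common factor (x - 6):
6(x^2 - 36)/(x - 6) = 6 * (x + 6)
Now substitute x = 6:
= 6 * (6 + 6) = 72

72


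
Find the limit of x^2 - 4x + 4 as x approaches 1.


Since polynomials are continuous, we use direct substitution.
lim(x->1) of x^2 - 4x + 4
= 1 * 1^2 - 4 * 1 + 4
= 1 - 4 + 4
= 1

1


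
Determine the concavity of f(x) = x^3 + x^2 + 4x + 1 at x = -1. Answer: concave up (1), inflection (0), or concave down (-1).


Concavity is determined by the sign of f''(x).
f(x) = x^3 + x^2 + 4x + 1
f'(x) = 3x^2 + 2x + 4
f''(x) = 6x + 2
f''(-1) = 6 * (-1) + 2
= -6 + 2
= -4
Since f''(-1) < 0, the function is concave down (-1)

-1


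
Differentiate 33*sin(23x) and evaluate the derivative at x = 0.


Apply the chain rule to differentiate 33*sin(23x):
d/dx [33*sin(23x)]
= 33 * cos(23x) * d/dx(23x)
= 33 * 23 * cos(23x)
= 759 * cos(23x)
Evaluate at x = 0:
= 759 * cos(0)
= 759 * 1
= 759

759


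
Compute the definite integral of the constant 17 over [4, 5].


The integral of a constant k over [a, b] equals k * (b - a).
integral from 4 to 5 of 17 dx
= 17 * (5 - 4)
= 17 * 1
= 17

17


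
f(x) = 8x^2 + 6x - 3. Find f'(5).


Differentiate term by term using power and sum rules:
f(x) = 8x^2 + 6x - 3
f'(x) = 16x + 6
Substitute x = 5:
f'(5) = 16 * 5 + 6
= 80 + 6
= 86

86


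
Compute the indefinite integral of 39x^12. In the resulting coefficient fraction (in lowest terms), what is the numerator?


Apply the power rule for integration:
integral of ax^n dx = a/(n+1) * x^(n+1) + C
integral of 39x^12 dx
= 39/13 * x^13 + C
= 3 * x^13 + C
The coefficient in lowest terms is 3 = 3/1, so its numerator is 3

3


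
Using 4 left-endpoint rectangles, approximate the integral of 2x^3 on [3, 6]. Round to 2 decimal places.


Left Riemann sum uses left endpoints of each subinterval.
Interval: [3, 6], n = 4
dx = (6 - 3) / 4 = 3/4
Left endpoints: [3, 15/4, 9/2, 21/4]
f values: [54, 3375/32, 729/4, 9261/32]
Sum = dx * (sum of f values)
= 3/4 * 5049/8
= 15147/32 ≈ 473.34

473.34


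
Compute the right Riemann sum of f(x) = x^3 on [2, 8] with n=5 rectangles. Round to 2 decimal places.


Right Riemann sum uses right endpoints of each subinterval.
Interval: [2, 8], n = 5
dx = (8 - 2) / 5 = 6/5
Right endpoints: [16/5, 22/5, 28/5, 34/5, 8]
f values: [4096/125, 10648/125, 21952/125, 39304/125, 512]
Sum = dx * (sum of f values)
= 6/5 * 1120
= 1344 = 1344.00

1344.00


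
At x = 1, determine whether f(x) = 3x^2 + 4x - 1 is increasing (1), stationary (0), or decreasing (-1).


Compute f'(x) to determine behavior:
f'(x) = 6x + 4
f'(1) = 6 * 1 + 4
= 6 + 4
= 10
Since f'(1) > 0, the function is increasing (1)

1


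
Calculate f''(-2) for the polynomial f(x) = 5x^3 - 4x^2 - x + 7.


First derivative:
f'(x) = 15x^2 - 8x - 1
Second derivative:
f''(x) = 30x - 8
Substitute x = -2:
f''(-2) = 30 * (-2) - 8
= -60 - 8
= -68

-68


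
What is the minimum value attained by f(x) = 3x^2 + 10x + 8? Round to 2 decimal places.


For a quadratic f(x) = ax^2 + bx + c with a > 0, the minimum is at the vertex.
Vertex x-coordinate: x = -b/(2a)
x = -(10) / (2 * 3)
x = -10/6 = -5/3
Substitute back to find the minimum value:
f(-5/3) = 3 * (-5/3)^2 + 10 * (-5/3) + 8
= 25/3 - 50/3 + 8
= -1/3 ≈ -0.33

-0.33


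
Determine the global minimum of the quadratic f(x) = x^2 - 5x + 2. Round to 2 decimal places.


For a quadratic f(x) = ax^2 + bx + c with a > 0, the minimum is at the vertex.
Vertex x-coordinate: x = -b/(2a)
x = -(-5) / (2 * 1)
x = 5/2
Substitute back to find the minimum value:
f(5/2) = 1 * (5/2)^2 - 5 * (5/2) + 2
= 25/4 - 25/2 + 2
= -17/4 = -4.25

-4.25


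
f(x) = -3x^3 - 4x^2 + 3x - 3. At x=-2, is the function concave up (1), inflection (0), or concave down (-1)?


Concavity is determined by the sign of f''(x).
f(x) = -3x^3 - 4x^2 + 3x - 3
f'(x) = -9x^2 - 8x + 3
f''(x) = -18x - 8
f''(-2) = -18 * (-2) - 8
= 36 - 8
= 28
Since f''(-2) > 0, the function is concave up (1)

1


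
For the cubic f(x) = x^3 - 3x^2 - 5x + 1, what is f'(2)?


Differentiate f(x) = x^3 - 3x^2 - 5x + 1 term by term:
f'(x) = 3x^2 - 6x - 5
Substitute x = 2:
f'(2) = 3 * 2^2 - 6 * 2 - 5
= 12 - 12 - 5
= -5

-5


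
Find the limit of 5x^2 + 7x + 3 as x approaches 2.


Since polynomials are continuous, we use direct substitution.
lim(x->2) of 5x^2 + 7x + 3
= 5 * 2^2 + 7 * 2 + 3
= 20 + 14 + 3
= 37

37


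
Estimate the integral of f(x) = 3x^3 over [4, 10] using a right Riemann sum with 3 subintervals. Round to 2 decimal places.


Right Riemann sum uses right endpoints of each subinterval.
Interval: [4, 10], n = 3
dx = (10 - 4) / 3 = 2
Right endpoints: [6, 8, 10]
f values: [648, 1536, 3000]
Sum = dx * (sum of f values)
= 2 * 5184
= 10368 = 10368.00

10368.00


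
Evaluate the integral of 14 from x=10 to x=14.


The integral of a constant k over [a, b] equals k * (b - a).
integral from 10 to 14 of 14 dx
= 14 * (14 - 10)
= 14 * 4
= 56

56


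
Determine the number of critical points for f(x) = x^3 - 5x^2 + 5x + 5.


Find where f'(x) = 0:
f(x) = x^3 - 5x^2 + 5x + 5
f'(x) = 3x^2 - 10x + 5
This is a quadratic in x. Use the discriminant to count real roots.
Discriminant = (-10)^2 - 4 * 3 * 5
= 100 - 60
= 40
Since discriminant > 0, f'(x) = 0 has 2 real solutions.
Number of critical points: 2

2


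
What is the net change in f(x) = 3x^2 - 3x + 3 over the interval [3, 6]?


Net change = f(b) - f(a)
f(x) = 3x^2 - 3x + 3
Compute f(6):
f(6) = 3 * 6^2 - 3 * 6 + 3
= 108 - 18 + 3
= 93
Compute f(3):
f(3) = 3 * 3^2 - 3 * 3 + 3
= 27 - 9 + 3
= 21
Net change = 93 - 21 = 72

72


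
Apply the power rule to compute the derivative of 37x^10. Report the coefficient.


We apply the power rule: d/dx [ax^n] = a*n * x^(n-1)
d/dx [37x^10]
= 37 * 10 * x^(10-1)
= 370x^9
The coefficient is 370

370


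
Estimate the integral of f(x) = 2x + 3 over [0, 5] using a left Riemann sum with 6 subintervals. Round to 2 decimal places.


Left Riemann sum uses left endpoints of each subinterval.
Interval: [0, 5], n = 6
dx = (5 - 0) / 6 = 5/6
Left endpoints: [0, 5/6, 5/3, 5/2, 10/3, 25/6]
f values: [3, 14/3, 19/3, 8, 29/3, 34/3]
Sum = dx * (sum of f values)
= 5/6 * 43
= 215/6 ≈ 35.83

35.83


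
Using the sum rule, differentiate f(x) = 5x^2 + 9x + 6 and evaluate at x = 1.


Differentiate term by term using power and sum rules:
f(x) = 5x^2 + 9x + 6
f'(x) = 10x + 9
Substitute x = 1:
f'(1) = 10 * 1 + 9
= 10 + 9
= 19

19


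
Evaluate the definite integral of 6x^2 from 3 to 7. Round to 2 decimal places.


Find the antiderivative of 6x^2:
F(x) = 6/3 * x^3
Apply the Fundamental Theorem of Calculus:
F(7) - F(3)
= 6/3 * 7^3 - 6/3 * 3^3
= 6/3 * (343 - 27)
= 6/3 * 316
= 632 = 632.00

632.00


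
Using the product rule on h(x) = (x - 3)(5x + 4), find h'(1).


Let u(x) = x - 3 and v(x) = 5x + 4
u'(x) = 1
v'(x) = 5
Product rule: h'(x) = u'(x)*v(x) + u(x)*v'(x)
= 1 * (5x + 4) + (x - 3) * 5
At x = 1:
u(1) = 1 * 1 - 3 = -2
v(1) = 5 * 1 + 4 = 9
h'(1) = 1 * 9 + (-2) * 5
= 9 - 10
= -1

-1


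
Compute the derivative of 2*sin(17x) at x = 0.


Apply the chain rule to differentiate 2*sin(17x):
d/dx [2*sin(17x)]
= 2 * cos(17x) * d/dx(17x)
= 2 * 17 * cos(17x)
= 34 * cos(17x)
Evaluate at x = 0:
= 34 * cos(0)
= 34 * 1
= 34

34


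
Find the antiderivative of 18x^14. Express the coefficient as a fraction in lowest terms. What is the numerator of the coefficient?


Apply the power rule for integration:
integral of ax^n dx = a/(n+1) * x^(n+1) + C
integral of 18x^14 dx
= 18/15 * x^15 + C
= 6/5 * x^15 + C
The coefficient in lowest terms is 6/5, and its numerator is 6

6


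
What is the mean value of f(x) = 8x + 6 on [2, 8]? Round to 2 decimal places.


Average value = 1/(b-a) * integral from a to b of f(x) dx
First compute the integral of 8x + 6:
F(x) = 4x^2 + 6x
F(8) = 4 * 64 + 6 * 8 = 304
F(2) = 4 * 4 + 6 * 2 = 28
Integral = 304 - 28 = 276
Average = 276 / (8 - 2) = 276 / 6
= 46 = 46.00

46.00


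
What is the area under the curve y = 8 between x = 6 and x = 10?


The area under a constant function y = 8 is a rectangle.
Width = 10 - 6 = 4
Height = 8
Area = width * height
= 4 * 8
= 32

32


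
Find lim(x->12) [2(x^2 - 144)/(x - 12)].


Direct substitution gives 0/0, so we factor the numerator.
Factor: 2(x^2 - 144) = 2 * (x - 12)(x + 12)
Cancel the common factor (x - 12):
2(x^2 - 144)/(x - 12) = 2 * (x + 12)
Now substitute x = 12:
= 2 * (12 + 12) = 48

48


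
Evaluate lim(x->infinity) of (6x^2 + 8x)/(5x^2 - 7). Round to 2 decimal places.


For limits at infinity with equal-degree polynomials,
we compare leading coefficients.
Numerator leading term: 6x^2
Denominator leading term: 5x^2
Divide both by x^2:
lim = (6 + 8/x) / (5 - 7/x^2)
As x -> infinity, the 1/x and 1/x^2 terms vanish:
= 6/5 = 1.20

1.20


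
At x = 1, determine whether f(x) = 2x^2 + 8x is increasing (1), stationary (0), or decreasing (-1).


Compute f'(x) to determine behavior:
f'(x) = 4x + 8
f'(1) = 4 * 1 + 8
= 4 + 8
= 12
Since f'(1) > 0, the function is increasing (1)

1


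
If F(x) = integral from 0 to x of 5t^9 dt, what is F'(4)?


By the Fundamental Theorem of Calculus (Part 1):
If F(x) = integral from 0 to x of f(t) dt, then F'(x) = f(x)
Here f(t) = 5t^9
So F'(x) = 5x^9
Evaluate at x = 4:
F'(4) = 5 * 4^9
= 5 * 262144
= 1310720

1310720


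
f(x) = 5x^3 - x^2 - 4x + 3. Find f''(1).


First derivative:
f'(x) = 15x^2 - 2x - 4
Second derivative:
f''(x) = 30x - 2
Substitute x = 1:
f''(1) = 30 * 1 - 2
= 30 - 2
= 28

28


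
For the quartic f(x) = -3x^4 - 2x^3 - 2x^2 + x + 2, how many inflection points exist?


Inflection points occur where f''(x) = 0 and concavity changes.
f(x) = -3x^4 - 2x^3 - 2x^2 + x + 2
f'(x) = -12x^3 - 6x^2 - 4x + 1
f''(x) = -36x^2 - 12x - 4
This is a quadratic in x. Use the discriminant to count real roots.
Discriminant = (-12)^2 - 4 * (-36) * (-4)
= 144 - 576
= -432
Since discriminant < 0, f''(x) = 0 has no real solutions.
Number of inflection points: 0

0


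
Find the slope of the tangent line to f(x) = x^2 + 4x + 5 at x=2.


The slope of the tangent line equals f'(x) at the point.
f(x) = x^2 + 4x + 5
f'(x) = 2x + 4
At x = 2:
f'(2) = 2 * 2 + 4
= 4 + 4
= 8

8


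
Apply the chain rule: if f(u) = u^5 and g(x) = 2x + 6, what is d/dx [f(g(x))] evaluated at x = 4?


Using the chain rule: (f(g(x)))' = f'(g(x)) * g'(x)
First, find g(4):
g(4) = 2 * 4 + 6 = 14
Next, f'(u) = 5u^4
And g'(x) = 2
So f'(g(4)) * g'(4)
= 5 * 14^4 * 2
= 5 * 38416 * 2
= 384160

384160


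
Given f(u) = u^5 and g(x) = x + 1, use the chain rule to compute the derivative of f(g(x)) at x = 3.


Using the chain rule: (f(g(x)))' = f'(g(x)) * g'(x)
First, find g(3):
g(3) = 1 * 3 + 1 = 4
Next, f'(u) = 5u^4
And g'(x) = 1
So f'(g(3)) * g'(3)
= 5 * 4^4 * 1
= 5 * 256 * 1
= 1280

1280


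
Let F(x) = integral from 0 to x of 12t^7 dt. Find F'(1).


By the Fundamental Theorem of Calculus (Part 1):
If F(x) = integral from 0 to x of f(t) dt, then F'(x) = f(x)
Here f(t) = 12t^7
So F'(x) = 12x^7
Evaluate at x = 1:
F'(1) = 12 * 1^7
= 12 * 1
= 12

12


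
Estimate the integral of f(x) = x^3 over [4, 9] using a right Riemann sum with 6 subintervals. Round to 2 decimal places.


Right Riemann sum uses right endpoints of each subinterval.
Interval: [4, 9], n = 6
dx = (9 - 4) / 6 = 5/6
Right endpoints: [29/6, 17/3, 13/2, 22/3, 49/6, 9]
f values: [24389/216, 4913/27, 2197/8, 10648/27, 117649/216, 729]
Sum = dx * (sum of f values)
= 5/6 * 53701/24
= 268505/144 ≈ 1864.62

1864.62


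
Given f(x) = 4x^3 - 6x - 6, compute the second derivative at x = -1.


First derivative:
f'(x) = 12x^2 - 6
Second derivative:
f''(x) = 24x
Substitute x = -1:
f''(-1) = 24 * (-1) + 0
= -24 + 0
= -24

-24


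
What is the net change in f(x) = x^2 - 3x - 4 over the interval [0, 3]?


Net change = f(b) - f(a)
f(x) = x^2 - 3x - 4
Compute f(3):
f(3) = 1 * 3^2 - 3 * 3 - 4
= 9 - 9 - 4
= -4
Compute f(0):
f(0) = 1 * 0^2 - 3 * 0 - 4
= 0 + 0 - 4
= -4
Net change = -4 - (-4) = 0

0


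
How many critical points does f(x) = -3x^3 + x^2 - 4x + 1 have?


Find where f'(x) = 0:
f(x) = -3x^3 + x^2 - 4x + 1
f'(x) = -9x^2 + 2x - 4
This is a quadratic in x. Use the discriminant to count real roots.
Discriminant = (2)^2 - 4 * (-9) * (-4)
= 4 - 144
= -140
Since discriminant < 0, f'(x) = 0 has no real solutions.
Number of critical points: 0

0


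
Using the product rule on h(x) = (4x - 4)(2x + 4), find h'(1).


Let u(x) = 4x - 4 and v(x) = 2x + 4
u'(x) = 4
v'(x) = 2
Product rule: h'(x) = u'(x)*v(x) + u(x)*v'(x)
= 4 * (2x + 4) + (4x - 4) * 2
At x = 1:
u(1) = 4 * 1 - 4 = 0
v(1) = 2 * 1 + 4 = 6
h'(1) = 4 * 6 + 0 * 2
= 24 + 0
= 24

24


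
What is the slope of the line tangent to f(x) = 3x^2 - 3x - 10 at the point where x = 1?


The slope of the tangent line equals f'(x) at the point.
f(x) = 3x^2 - 3x - 10
f'(x) = 6x - 3
At x = 1:
f'(1) = 6 * 1 - 3
= 6 - 3
= 3

3


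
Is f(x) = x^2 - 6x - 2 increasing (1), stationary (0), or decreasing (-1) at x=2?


Compute f'(x) to determine behavior:
f'(x) = 2x - 6
f'(2) = 2 * 2 - 6
= 4 - 6
= -2
Since f'(2) < 0, the function is decreasing (-1)

-1


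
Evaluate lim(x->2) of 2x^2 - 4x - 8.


Since polynomials are continuous, we use direct substitution.
lim(x->2) of 2x^2 - 4x - 8
= 2 * 2^2 - 4 * 2 - 8
= 8 - 8 - 8
= -8

-8


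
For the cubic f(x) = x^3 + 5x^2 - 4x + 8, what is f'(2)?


Differentiate f(x) = x^3 + 5x^2 - 4x + 8 term by term:
f'(x) = 3x^2 + 10x - 4
Substitute x = 2:
f'(2) = 3 * 2^2 + 10 * 2 - 4
= 12 + 20 - 4
= 28

28


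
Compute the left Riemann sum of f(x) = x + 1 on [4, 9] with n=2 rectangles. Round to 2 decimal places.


Left Riemann sum uses left endpoints of each subinterval.
Interval: [4, 9], n = 2
dx = (9 - 4) / 2 = 5/2
Left endpoints: [4, 13/2]
f values: [5, 15/2]
Sum = dx * (sum of f values)
= 5/2 * 25/2
= 125/4 = 31.25

31.25


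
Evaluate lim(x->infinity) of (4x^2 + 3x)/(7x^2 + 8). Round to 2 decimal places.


For limits at infinity with equal-degree polynomials,
we compare leading coefficients.
Numerator leading term: 4x^2
Denominator leading term: 7x^2
Divide both by x^2:
lim = (4 + 3/x) / (7 + 8/x^2)
As x -> infinity, the 1/x and 1/x^2 terms vanish:
= 4/7 ≈ 0.57

0.57


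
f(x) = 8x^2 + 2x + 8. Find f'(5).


Differentiate term by term using power and sum rules:
f(x) = 8x^2 + 2x + 8
f'(x) = 16x + 2
Substitute x = 5:
f'(5) = 16 * 5 + 2
= 80 + 2
= 82

82


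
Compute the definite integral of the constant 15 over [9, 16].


The integral of a constant k over [a, b] equals k * (b - a).
integral from 9 to 16 of 15 dx
= 15 * (16 - 9)
= 15 * 7
= 105

105


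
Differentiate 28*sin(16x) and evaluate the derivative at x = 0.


Apply the chain rule to differentiate 28*sin(16x):
d/dx [28*sin(16x)]
= 28 * cos(16x) * d/dx(16x)
= 28 * 16 * cos(16x)
= 448 * cos(16x)
Evaluate at x = 0:
= 448 * cos(0)
= 448 * 1
= 448

448


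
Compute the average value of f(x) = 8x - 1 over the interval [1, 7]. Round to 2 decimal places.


Average value = 1/(b-a) * integral from a to b of f(x) dx
First compute the integral of 8x - 1:
F(x) = 4x^2 - x
F(7) = 4 * 49 - 1 * 7 = 189
F(1) = 4 * 1 - 1 * 1 = 3
Integral = 189 - 3 = 186
Average = 186 / (7 - 1) = 186 / 6
= 31 = 31.00

31.00


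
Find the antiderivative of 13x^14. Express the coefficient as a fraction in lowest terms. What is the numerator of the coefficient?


Apply the power rule for integration:
integral of ax^n dx = a/(n+1) * x^(n+1) + C
integral of 13x^14 dx
= 13/15 * x^15 + C
The coefficient in lowest terms is 13/15, and its numerator is 13

13


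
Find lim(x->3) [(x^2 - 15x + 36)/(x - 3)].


Direct substitution gives 0/0, so we factor the numerator.
Factor: (x^2 - 15x + 36) = (x - 3)(x - 12)
Cancel the common factor (x - 3):
(x^2 - 15x + 36)/(x - 3) = (x - 12)
Now substitute x = 3:
= (3) - (12) = -9

-9


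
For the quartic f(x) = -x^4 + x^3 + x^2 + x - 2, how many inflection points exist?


Inflection points occur where f''(x) = 0 and concavity changes.
f(x) = -x^4 + x^3 + x^2 + x - 2
f'(x) = -4x^3 + 3x^2 + 2x + 1
f''(x) = -12x^2 + 6x + 2
This is a quadratic in x. Use the discriminant to count real roots.
Discriminant = (6)^2 - 4 * (-12) * 2
= 36 - (-96)
= 132
Since discriminant > 0, f''(x) = 0 has 2 distinct real solutions.
A quadratic with two distinct real roots changes sign at each root, so concavity changes at both.
Number of inflection points: 2

2


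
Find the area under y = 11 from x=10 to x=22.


The area under a constant function y = 11 is a rectangle.
Width = 22 - 10 = 12
Height = 11
Area = width * height
= 12 * 11
= 132

132


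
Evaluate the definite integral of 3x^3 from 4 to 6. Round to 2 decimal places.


Find the antiderivative of 3x^3:
F(x) = 3/4 * x^4
Apply the Fundamental Theorem of Calculus:
F(6) - F(4)
= 3/4 * 6^4 - 3/4 * 4^4
= 3/4 * (1296 - 256)
= 3/4 * 1040
= 780 = 780.00

780.00


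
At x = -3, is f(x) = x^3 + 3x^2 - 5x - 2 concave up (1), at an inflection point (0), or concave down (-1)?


Concavity is determined by the sign of f''(x).
f(x) = x^3 + 3x^2 - 5x - 2
f'(x) = 3x^2 + 6x - 5
f''(x) = 6x + 6
f''(-3) = 6 * (-3) + 6
= -18 + 6
= -12
Since f''(-3) < 0, the function is concave down (-1)

-1


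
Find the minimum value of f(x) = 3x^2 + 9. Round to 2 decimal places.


For a quadratic f(x) = ax^2 + bx + c with a > 0, the minimum is at the vertex.
Vertex x-coordinate: x = -b/(2a)
x = -(0) / (2 * 3)
x = 0/6 = 0
Substitute back to find the minimum value:
f(0) = 3 * 0^2 + 0 * 0 + 9
= 0 + 0 + 9
= 9 = 9.00

9.00


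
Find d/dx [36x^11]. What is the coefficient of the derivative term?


We apply the power rule: d/dx [ax^n] = a*n * x^(n-1)
d/dx [36x^11]
= 36 * 11 * x^(11-1)
= 396x^10
The coefficient is 396

396


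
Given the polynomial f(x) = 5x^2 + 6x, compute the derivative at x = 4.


Differentiate term by term using power and sum rules:
f(x) = 5x^2 + 6x
f'(x) = 10x + 6
Substitute x = 4:
f'(4) = 10 * 4 + 6
= 40 + 6
= 46

46


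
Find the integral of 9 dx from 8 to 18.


The integral of a constant k over [a, b] equals k * (b - a).
integral from 8 to 18 of 9 dx
= 9 * (18 - 8)
= 9 * 10
= 90

90


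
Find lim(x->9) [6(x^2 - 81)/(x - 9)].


Direct substitution gives 0/0, so we factor the numerator.
Factor: 6(x^2 - 81) = 6 * (x - 9)(x + 9)
Cancel the common factor (x - 9):
6(x^2 - 81)/(x - 9) = 6 * (x + 9)
Now substitute x = 9:
= 6 * (9 + 9) = 108

108


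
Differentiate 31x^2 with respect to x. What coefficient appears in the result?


We apply the power rule: d/dx [ax^n] = a*n * x^(n-1)
d/dx [31x^2]
= 31 * 2 * x^(2-1)
= 62x
The coefficient is 62

62


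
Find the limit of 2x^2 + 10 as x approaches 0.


Since polynomials are continuous, we use direct substitution.
lim(x->0) of 2x^2 + 10
= 2 * 0^2 + 0 * 0 + 10
= 0 + 0 + 10
= 10

10


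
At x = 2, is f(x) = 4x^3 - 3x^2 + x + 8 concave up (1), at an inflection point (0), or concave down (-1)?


Concavity is determined by the sign of f''(x).
f(x) = 4x^3 - 3x^2 + x + 8
f'(x) = 12x^2 - 6x + 1
f''(x) = 24x - 6
f''(2) = 24 * 2 - 6
= 48 - 6
= 42
Since f''(2) > 0, the function is concave up (1)

1


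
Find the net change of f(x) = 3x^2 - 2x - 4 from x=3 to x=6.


Net change = f(b) - f(a)
f(x) = 3x^2 - 2x - 4
Compute f(6):
f(6) = 3 * 6^2 - 2 * 6 - 4
= 108 - 12 - 4
= 92
Compute f(3):
f(3) = 3 * 3^2 - 2 * 3 - 4
= 27 - 6 - 4
= 17
Net change = 92 - 17 = 75

75


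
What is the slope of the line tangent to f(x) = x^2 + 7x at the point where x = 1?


The slope of the tangent line equals f'(x) at the point.
f(x) = x^2 + 7x
f'(x) = 2x + 7
At x = 1:
f'(1) = 2 * 1 + 7
= 2 + 7
= 9

9


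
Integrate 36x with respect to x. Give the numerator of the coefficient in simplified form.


Apply the power rule for integration:
integral of ax^n dx = a/(n+1) * x^(n+1) + C
integral of 36x dx
= 36/2 * x^2 + C
= 18 * x^2 + C
The coefficient in lowest terms is 18 = 18/1, so its numerator is 18

18


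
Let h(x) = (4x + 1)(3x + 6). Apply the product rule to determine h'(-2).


Let u(x) = 4x + 1 and v(x) = 3x + 6
u'(x) = 4
v'(x) = 3
Product rule: h'(x) = u'(x)*v(x) + u(x)*v'(x)
= 4 * (3x + 6) + (4x + 1) * 3
At x = -2:
u(-2) = 4 * (-2) + 1 = -7
v(-2) = 3 * (-2) + 6 = 0
h'(-2) = 4 * 0 + (-7) * 3
= 0 - 21
= -21

-21


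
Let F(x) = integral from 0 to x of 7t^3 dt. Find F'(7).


By the Fundamental Theorem of Calculus (Part 1):
If F(x) = integral from 0 to x of f(t) dt, then F'(x) = f(x)
Here f(t) = 7t^3
So F'(x) = 7x^3
Evaluate at x = 7:
F'(7) = 7 * 7^3
= 7 * 343
= 2401

2401


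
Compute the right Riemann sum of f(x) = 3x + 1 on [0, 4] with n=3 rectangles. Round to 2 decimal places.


Right Riemann sum uses right endpoints of each subinterval.
Interval: [0, 4], n = 3
dx = (4 - 0) / 3 = 4/3
Right endpoints: [4/3, 8/3, 4]
f values: [5, 9, 13]
Sum = dx * (sum of f values)
= 4/3 * 27
= 36 = 36.00

36.00


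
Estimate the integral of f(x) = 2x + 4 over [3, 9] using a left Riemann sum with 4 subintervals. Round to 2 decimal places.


Left Riemann sum uses left endpoints of each subinterval.
Interval: [3, 9], n = 4
dx = (9 - 3) / 4 = 3/2
Left endpoints: [3, 9/2, 6, 15/2]
f values: [10, 13, 16, 19]
Sum = dx * (sum of f values)
= 3/2 * 58
= 87 = 87.00

87.00


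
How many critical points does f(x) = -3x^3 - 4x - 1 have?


Find where f'(x) = 0:
f(x) = -3x^3 - 4x - 1
f'(x) = -9x^2 - 4
This is a quadratic in x. Use the discriminant to count real roots.
Discriminant = (0)^2 - 4 * (-9) * (-4)
= 0 - 144
= -144
Since discriminant < 0, f'(x) = 0 has no real solutions.
Number of critical points: 0

0


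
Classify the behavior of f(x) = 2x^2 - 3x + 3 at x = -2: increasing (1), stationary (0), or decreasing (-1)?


Compute f'(x) to determine behavior:
f'(x) = 4x - 3
f'(-2) = 4 * (-2) - 3
= -8 - 3
= -11
Since f'(-2) < 0, the function is decreasing (-1)

-1


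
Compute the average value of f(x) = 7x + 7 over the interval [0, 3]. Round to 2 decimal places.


Average value = 1/(b-a) * integral from a to b of f(x) dx
First compute the integral of 7x + 7:
F(x) = (7/2)x^2 + 7x
F(3) = 7/2 * 9 + 7 * 3 = 105/2
F(0) = 7/2 * 0 + 7 * 0 = 0
Integral = 105/2 - 0 = 105/2
Average = (105/2) / (3 - 0) = (105/2) / 3
= 35/2 = 17.50

17.50


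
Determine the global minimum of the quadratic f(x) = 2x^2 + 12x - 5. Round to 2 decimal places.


For a quadratic f(x) = ax^2 + bx + c with a > 0, the minimum is at the vertex.
Vertex x-coordinate: x = -b/(2a)
x = -(12) / (2 * 2)
x = -12/4 = -3
Substitute back to find the minimum value:
f(-3) = 2 * (-3)^2 + 12 * (-3) - 5
= 18 - 36 - 5
= -23 = -23.00

-23.00


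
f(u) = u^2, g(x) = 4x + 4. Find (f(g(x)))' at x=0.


Using the chain rule: (f(g(x)))' = f'(g(x)) * g'(x)
First, find g(0):
g(0) = 4 * 0 + 4 = 4
Next, f'(u) = 2u
And g'(x) = 4
So f'(g(0)) * g'(0)
= 2 * 4 * 4
= 32

32


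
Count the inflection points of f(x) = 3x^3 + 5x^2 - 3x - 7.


Inflection points occur where f''(x) = 0 and concavity changes.
f(x) = 3x^3 + 5x^2 - 3x - 7
f'(x) = 9x^2 + 10x - 3
f''(x) = 18x + 10
Set f''(x) = 0:
18x + 10 = 0
x = -10 / 18 = -5/9
Since f''(x) is linear (degree 1), it changes sign at this point.
Therefore there is exactly 1 inflection point.

1


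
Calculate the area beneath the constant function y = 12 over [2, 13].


The area under a constant function y = 12 is a rectangle.
Width = 13 - 2 = 11
Height = 12
Area = width * height
= 11 * 12
= 132

132


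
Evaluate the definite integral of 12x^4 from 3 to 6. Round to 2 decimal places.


Find the antiderivative of 12x^4:
F(x) = 12/5 * x^5
Apply the Fundamental Theorem of Calculus:
F(6) - F(3)
= 12/5 * 6^5 - 12/5 * 3^5
= 12/5 * (7776 - 243)
= 12/5 * 7533
= 90396/5 = 18079.20

18079.20


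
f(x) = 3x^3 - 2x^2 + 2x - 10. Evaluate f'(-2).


Differentiate f(x) = 3x^3 - 2x^2 + 2x - 10 term by term:
f'(x) = 9x^2 - 4x + 2
Substitute x = -2:
f'(-2) = 9 * (-2)^2 - 4 * (-2) + 2
= 36 + 8 + 2
= 46

46


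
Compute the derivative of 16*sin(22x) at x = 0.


Apply the chain rule to differentiate 16*sin(22x):
d/dx [16*sin(22x)]
= 16 * cos(22x) * d/dx(22x)
= 16 * 22 * cos(22x)
= 352 * cos(22x)
Evaluate at x = 0:
= 352 * cos(0)
= 352 * 1
= 352

352


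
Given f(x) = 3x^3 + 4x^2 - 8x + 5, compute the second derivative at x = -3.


First derivative:
f'(x) = 9x^2 + 8x - 8
Second derivative:
f''(x) = 18x + 8
Substitute x = -3:
f''(-3) = 18 * (-3) + 8
= -54 + 8
= -46

-46


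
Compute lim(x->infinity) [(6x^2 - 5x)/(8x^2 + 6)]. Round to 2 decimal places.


For limits at infinity with equal-degree polynomials,
we compare leading coefficients.
Numerator leading term: 6x^2
Denominator leading term: 8x^2
Divide both by x^2:
lim = (6 - 5/x) / (8 + 6/x^2)
As x -> infinity, the 1/x and 1/x^2 terms vanish:
= 6/8 = 3/4 = 0.75

0.75


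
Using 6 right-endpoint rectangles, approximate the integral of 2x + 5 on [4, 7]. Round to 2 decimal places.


Right Riemann sum uses right endpoints of each subinterval.
Interval: [4, 7], n = 6
dx = (7 - 4) / 6 = 1/2
Right endpoints: [9/2, 5, 11/2, 6, 13/2, 7]
f values: [14, 15, 16, 17, 18, 19]
Sum = dx * (sum of f values)
= 1/2 * 99
= 99/2 = 49.50

49.50


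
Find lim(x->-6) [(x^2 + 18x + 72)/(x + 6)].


Direct substitution gives 0/0, so we factor the numerator.
Factor: (x^2 + 18x + 72) = (x + 6)(x + 12)
Cancel the common factor (x + 6):
(x^2 + 18x + 72)/(x + 6) = (x + 12)
Now substitute x = -6:
= (-6) - (-12) = 6

6


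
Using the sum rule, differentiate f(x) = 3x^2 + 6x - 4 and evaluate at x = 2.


Differentiate term by term using power and sum rules:
f(x) = 3x^2 + 6x - 4
f'(x) = 6x + 6
Substitute x = 2:
f'(2) = 6 * 2 + 6
= 12 + 6
= 18

18


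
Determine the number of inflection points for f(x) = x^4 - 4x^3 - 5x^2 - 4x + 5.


Inflection points occur where f''(x) = 0 and concavity changes.
f(x) = x^4 - 4x^3 - 5x^2 - 4x + 5
f'(x) = 4x^3 - 12x^2 - 10x - 4
f''(x) = 12x^2 - 24x - 10
This is a quadratic in x. Use the discriminant to count real roots.
Discriminant = (-24)^2 - 4 * 12 * (-10)
= 576 - (-480)
= 1056
Since discriminant > 0, f''(x) = 0 has 2 distinct real solutions.
A quadratic with two distinct real roots changes sign at each root, so concavity changes at both.
Number of inflection points: 2

2


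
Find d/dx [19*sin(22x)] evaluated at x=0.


Apply the chain rule to differentiate 19*sin(22x):
d/dx [19*sin(22x)]
= 19 * cos(22x) * d/dx(22x)
= 19 * 22 * cos(22x)
= 418 * cos(22x)
Evaluate at x = 0:
= 418 * cos(0)
= 418 * 1
= 418

418


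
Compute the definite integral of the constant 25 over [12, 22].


The integral of a constant k over [a, b] equals k * (b - a).
integral from 12 to 22 of 25 dx
= 25 * (22 - 12)
= 25 * 10
= 250

250


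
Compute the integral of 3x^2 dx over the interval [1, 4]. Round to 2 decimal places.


Find the antiderivative of 3x^2:
F(x) = 3/3 * x^3
Apply the Fundamental Theorem of Calculus:
F(4) - F(1)
= 3/3 * 4^3 - 3/3 * 1^3
= 3/3 * (64 - 1)
= 3/3 * 63
= 63 = 63.00

63.00


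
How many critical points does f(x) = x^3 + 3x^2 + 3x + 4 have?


Find where f'(x) = 0:
f(x) = x^3 + 3x^2 + 3x + 4
f'(x) = 3x^2 + 6x + 3
This is a quadratic in x. Use the discriminant to count real roots.
Discriminant = (6)^2 - 4 * 3 * 3
= 36 - 36
= 0
Since discriminant = 0, f'(x) = 0 has exactly 1 real solution.
Number of critical points: 1

1


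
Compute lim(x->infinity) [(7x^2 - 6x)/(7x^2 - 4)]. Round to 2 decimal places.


For limits at infinity with equal-degree polynomials,
we compare leading coefficients.
Numerator leading term: 7x^2
Denominator leading term: 7x^2
Divide both by x^2:
lim = (7 - 6/x) / (7 - 4/x^2)
As x -> infinity, the 1/x and 1/x^2 terms vanish:
= 7/7 = 1 = 1.00

1.00


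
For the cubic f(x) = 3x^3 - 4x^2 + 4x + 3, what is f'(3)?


Differentiate f(x) = 3x^3 - 4x^2 + 4x + 3 term by term:
f'(x) = 9x^2 - 8x + 4
Substitute x = 3:
f'(3) = 9 * 3^2 - 8 * 3 + 4
= 81 - 24 + 4
= 61

61


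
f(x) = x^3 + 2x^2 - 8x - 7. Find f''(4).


First derivative:
f'(x) = 3x^2 + 4x - 8
Second derivative:
f''(x) = 6x + 4
Substitute x = 4:
f''(4) = 6 * 4 + 4
= 24 + 4
= 28

28


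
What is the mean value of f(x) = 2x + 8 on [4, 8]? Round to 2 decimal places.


Average value = 1/(b-a) * integral from a to b of f(x) dx
First compute the integral of 2x + 8:
F(x) = x^2 + 8x
F(8) = 1 * 64 + 8 * 8 = 128
F(4) = 1 * 16 + 8 * 4 = 48
Integral = 128 - 48 = 80
Average = 80 / (8 - 4) = 80 / 4
= 20 = 20.00

20.00


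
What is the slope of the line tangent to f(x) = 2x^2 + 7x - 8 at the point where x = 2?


The slope of the tangent line equals f'(x) at the point.
f(x) = 2x^2 + 7x - 8
f'(x) = 4x + 7
At x = 2:
f'(2) = 4 * 2 + 7
= 8 + 7
= 15

15


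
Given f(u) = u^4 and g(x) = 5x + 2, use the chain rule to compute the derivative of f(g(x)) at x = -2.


Using the chain rule: (f(g(x)))' = f'(g(x)) * g'(x)
First, find g(-2):
g(-2) = 5 * (-2) + 2 = -8
Next, f'(u) = 4u^3
And g'(x) = 5
So f'(g(-2)) * g'(-2)
= 4 * (-8)^3 * 5
= 4 * (-512) * 5
= -10240

-10240


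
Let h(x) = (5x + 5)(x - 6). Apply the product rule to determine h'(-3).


Let u(x) = 5x + 5 and v(x) = x - 6
u'(x) = 5
v'(x) = 1
Product rule: h'(x) = u'(x)*v(x) + u(x)*v'(x)
= 5 * (x - 6) + (5x + 5) * 1
At x = -3:
u(-3) = 5 * (-3) + 5 = -10
v(-3) = 1 * (-3) - 6 = -9
h'(-3) = 5 * (-9) + (-10) * 1
= -45 - 10
= -55

-55


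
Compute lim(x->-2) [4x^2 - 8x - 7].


Since polynomials are continuous, we use direct substitution.
lim(x->-2) of 4x^2 - 8x - 7
= 4 * (-2)^2 - 8 * (-2) - 7
= 16 + 16 - 7
= 25

25


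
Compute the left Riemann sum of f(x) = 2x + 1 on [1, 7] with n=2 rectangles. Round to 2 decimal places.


Left Riemann sum uses left endpoints of each subinterval.
Interval: [1, 7], n = 2
dx = (7 - 1) / 2 = 3
Left endpoints: [1, 4]
f values: [3, 9]
Sum = dx * (sum of f values)
= 3 * 12
= 36 = 36.00

36.00


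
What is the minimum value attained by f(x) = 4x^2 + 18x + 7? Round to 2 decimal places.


For a quadratic f(x) = ax^2 + bx + c with a > 0, the minimum is at the vertex.
Vertex x-coordinate: x = -b/(2a)
x = -(18) / (2 * 4)
x = -18/8 = -9/4
Substitute back to find the minimum value:
f(-9/4) = 4 * (-9/4)^2 + 18 * (-9/4) + 7
= 81/4 - 81/2 + 7
= -53/4 = -13.25

-13.25


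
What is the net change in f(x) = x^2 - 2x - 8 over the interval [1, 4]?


Net change = f(b) - f(a)
f(x) = x^2 - 2x - 8
Compute f(4):
f(4) = 1 * 4^2 - 2 * 4 - 8
= 16 - 8 - 8
= 0
Compute f(1):
f(1) = 1 * 1^2 - 2 * 1 - 8
= 1 - 2 - 8
= -9
Net change = 0 - (-9) = 9

9


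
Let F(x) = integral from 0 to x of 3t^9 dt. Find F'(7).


By the Fundamental Theorem of Calculus (Part 1):
If F(x) = integral from 0 to x of f(t) dt, then F'(x) = f(x)
Here f(t) = 3t^9
So F'(x) = 3x^9
Evaluate at x = 7:
F'(7) = 3 * 7^9
= 3 * 40353607
= 121060821

121060821
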